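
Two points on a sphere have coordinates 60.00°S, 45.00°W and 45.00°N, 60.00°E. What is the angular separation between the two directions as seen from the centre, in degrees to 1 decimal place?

134.7°

With latitudes φ₁ = -60.000°, φ₂ = 45.000° and longitude difference Δλ = 105.000°:
Haversine: a = sin²(Δφ/2) + cos φ₁ cos φ₂ sin²(Δλ/2) = 0.6294 + (0.5000)(0.7071)(0.6294) = 0.85194.
Central angle c = 2·arcsin(√a) = 2.35164 rad.
So the angular separation is 134.7°.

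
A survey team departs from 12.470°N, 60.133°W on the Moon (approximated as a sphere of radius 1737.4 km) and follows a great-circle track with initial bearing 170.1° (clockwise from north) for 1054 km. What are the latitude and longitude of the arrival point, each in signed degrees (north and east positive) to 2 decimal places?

Angular distance δ = d/R = 1054/1737.4 = 0.60665 rad; initial bearing θ = 2.9688 rad.
sin φ₂ = sin φ₁ cos δ + cos φ₁ sin δ cos θ = (0.2159)(0.8216) + (0.9764)(0.5701)(-0.9851) = -0.3710, so φ₂ = -21.78°.
Δλ = atan2(sin θ sin δ cos φ₁, cos δ − sin φ₁ sin φ₂) = atan2(0.0957, 0.9017) = 6.059°.
λ₂ = -60.133° + 6.059° = -54.07°.

-21.78°, -54.07°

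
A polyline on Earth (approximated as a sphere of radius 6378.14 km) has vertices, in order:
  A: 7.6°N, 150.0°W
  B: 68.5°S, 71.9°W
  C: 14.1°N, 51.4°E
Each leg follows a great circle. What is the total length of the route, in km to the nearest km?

23122 km

Leg A→B: central angle 1.6190 rad, distance 10325.9 km.
Leg B→C: central angle 2.0062 rad, distance 12796.1 km.
Total: 10325.9 + 12796.1 ≈ 23122 km.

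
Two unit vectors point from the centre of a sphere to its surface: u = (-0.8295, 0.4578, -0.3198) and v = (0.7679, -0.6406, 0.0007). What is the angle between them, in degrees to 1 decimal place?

158.5°

u·v = -0.9305; |u| = 1.0000, |v| = 1.0000.
cos θ = (u·v)/(|u||v|) = -0.9305, so θ = 158.5°.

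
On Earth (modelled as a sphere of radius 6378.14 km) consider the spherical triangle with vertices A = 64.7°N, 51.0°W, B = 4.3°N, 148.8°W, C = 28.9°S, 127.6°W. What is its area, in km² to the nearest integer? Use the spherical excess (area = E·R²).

Side lengths (central angles): a = 0.6798, b = 1.9286, c = 1.5608 rad; semiperimeter s = 2.0846.
By l'Huilier's theorem, tan(E/4) = √[tan(s/2) tan((s−a)/2) tan((s−b)/2) tan((s−c)/2)], giving spherical excess E = 0.6902 rad.
Area = E·R² = 0.6902 × (6378.14)² ≈ 28079040 km².

28079040 km²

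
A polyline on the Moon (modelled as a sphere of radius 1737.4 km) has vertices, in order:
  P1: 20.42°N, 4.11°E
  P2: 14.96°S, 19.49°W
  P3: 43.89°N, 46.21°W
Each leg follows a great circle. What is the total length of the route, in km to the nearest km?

Leg P1→P2: central angle 0.7383 rad, distance 1282.7 km.
Leg P2→P3: central angle 1.1119 rad, distance 1931.9 km.
Total: 1282.7 + 1931.9 ≈ 3215 km.

3215 km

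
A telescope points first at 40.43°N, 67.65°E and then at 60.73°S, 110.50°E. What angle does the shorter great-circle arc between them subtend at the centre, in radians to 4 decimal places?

In radians: φ₁ = 0.7056, φ₂ = -1.0599, Δλ = 42.850° = 0.7479 rad.
cos c = sin φ₁ sin φ₂ + cos φ₁ cos φ₂ cos Δλ = (0.6485)(-0.8723) + (0.7612)(0.4889)(0.7331) = -0.29287,
so c = arccos(-0.29287) = 1.86802 rad.
So the angular separation is 1.8680 rad.

1.8680 rad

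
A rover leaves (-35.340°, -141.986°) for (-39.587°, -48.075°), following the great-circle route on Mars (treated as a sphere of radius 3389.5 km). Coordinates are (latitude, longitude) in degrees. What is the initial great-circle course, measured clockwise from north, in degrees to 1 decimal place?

125.6°

With φ₁ = -0.6168, φ₂ = -0.6909, Δλ = 1.6391 rad, the forward-azimuth formula gives
θ = atan2( sin Δλ cos φ₂ , cos φ₁ sin φ₂ − sin φ₁ cos φ₂ cos Δλ ) = atan2(0.7689, -0.5502) = 125.59°.
So the initial bearing is 125.6°.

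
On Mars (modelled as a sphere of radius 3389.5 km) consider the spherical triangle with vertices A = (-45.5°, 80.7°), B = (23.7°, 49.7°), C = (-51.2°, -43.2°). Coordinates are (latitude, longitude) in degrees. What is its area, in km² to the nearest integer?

Side lengths (central angles): a = 1.9201, b = 1.2547, c = 1.3042 rad; semiperimeter s = 2.2395.
By l'Huilier's theorem, tan(E/4) = √[tan(s/2) tan((s−a)/2) tan((s−b)/2) tan((s−c)/2)], giving spherical excess E = 1.1664 rad.
Area = E·R² = 1.1664 × (3389.5)² ≈ 13400274 km².

13400274 km²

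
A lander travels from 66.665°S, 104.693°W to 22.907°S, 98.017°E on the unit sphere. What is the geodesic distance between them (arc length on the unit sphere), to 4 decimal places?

With latitudes φ₁ = -66.665°, φ₂ = -22.907° and longitude difference Δλ = -157.290°:
Haversine: a = sin²(Δφ/2) + cos φ₁ cos φ₂ sin²(Δλ/2) = 0.1389 + (0.3961)(0.9211)(0.9612) = 0.48959.
Central angle c = 2·arcsin(√a) = 1.54998 rad.
On the unit sphere the arc length equals the central angle: 1.5500.

1.5500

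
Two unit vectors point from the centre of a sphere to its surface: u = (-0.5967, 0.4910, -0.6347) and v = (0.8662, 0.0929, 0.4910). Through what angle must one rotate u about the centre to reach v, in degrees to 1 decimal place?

u·v = -0.7829; |u| = 1.0000, |v| = 1.0000.
cos θ = (u·v)/(|u||v|) = -0.7829, so θ = 141.5°.

141.5°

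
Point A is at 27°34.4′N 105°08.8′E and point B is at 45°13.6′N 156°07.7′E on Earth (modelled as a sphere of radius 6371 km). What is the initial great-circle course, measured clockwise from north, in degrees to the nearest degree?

Δλ = 50.982° = 0.8898 rad.
y = sin Δλ · cos φ₂ = (0.7769)(0.7043) = 0.5472
x = cos φ₁ sin φ₂ − sin φ₁ cos φ₂ cos Δλ = (0.8864)(0.7099) − (0.4629)(0.7043)(0.6296) = 0.4240
θ = atan2(y, x) = 52.23°, so the bearing is 52°.

52°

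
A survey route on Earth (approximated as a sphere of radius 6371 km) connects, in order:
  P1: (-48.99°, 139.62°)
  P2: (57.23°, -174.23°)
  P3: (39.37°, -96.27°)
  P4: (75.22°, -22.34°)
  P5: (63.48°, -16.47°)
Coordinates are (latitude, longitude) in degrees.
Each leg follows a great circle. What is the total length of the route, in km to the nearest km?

Leg P1→P2: central angle 1.9697 rad, distance 12549.2 km.
Leg P2→P3: central angle 0.9012 rad, distance 5741.7 km.
Leg P3→P4: central angle 0.8394 rad, distance 5347.6 km.
Leg P4→P5: central angle 0.2078 rad, distance 1324.0 km.
Total: 12549.2 + 5741.7 + 5347.6 + 1324.0 ≈ 24963 km.

24963 km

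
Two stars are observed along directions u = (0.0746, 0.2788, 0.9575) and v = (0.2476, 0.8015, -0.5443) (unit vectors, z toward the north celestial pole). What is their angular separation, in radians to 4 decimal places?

1.8538 rad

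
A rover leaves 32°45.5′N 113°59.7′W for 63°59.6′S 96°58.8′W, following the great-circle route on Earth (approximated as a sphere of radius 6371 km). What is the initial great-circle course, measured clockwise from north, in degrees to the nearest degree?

173°

With φ₁ = 0.5717, φ₂ = -1.1169, Δλ = 0.2970 rad, the forward-azimuth formula gives
θ = atan2( sin Δλ cos φ₂ , cos φ₁ sin φ₂ − sin φ₁ cos φ₂ cos Δλ ) = atan2(0.1283, -0.9827) = 172.56°.
So the initial bearing is 173°.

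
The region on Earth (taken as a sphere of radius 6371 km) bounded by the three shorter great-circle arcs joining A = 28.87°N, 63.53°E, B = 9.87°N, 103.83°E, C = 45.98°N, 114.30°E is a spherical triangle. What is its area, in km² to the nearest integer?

Side lengths (central angles): a = 0.6493, b = 0.7495, c = 0.7366 rad; semiperimeter s = 1.0677.
By l'Huilier's theorem, tan(E/4) = √[tan(s/2) tan((s−a)/2) tan((s−b)/2) tan((s−c)/2)], giving spherical excess E = 0.2318 rad.
Area = E·R² = 0.2318 × (6371)² ≈ 9406710 km².

9406710 km²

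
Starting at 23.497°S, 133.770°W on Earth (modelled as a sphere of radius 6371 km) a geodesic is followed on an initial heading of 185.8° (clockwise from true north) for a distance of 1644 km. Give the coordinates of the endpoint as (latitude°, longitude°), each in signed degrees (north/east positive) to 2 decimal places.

-38.19°, -135.65°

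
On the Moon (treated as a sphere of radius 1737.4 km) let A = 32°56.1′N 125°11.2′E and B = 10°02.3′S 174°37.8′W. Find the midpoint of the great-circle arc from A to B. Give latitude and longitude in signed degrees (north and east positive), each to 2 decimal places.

The central angle between A and B is δ = 1.2491 rad.
With f = 0.5, the slerp weights are sin((1−f)δ)/sin δ = 0.6164 and sin(fδ)/sin δ = 0.6164.
Weighted sum of the unit vectors: (0.6164)·(-0.4836,0.6859,0.5437) + (0.6164)·(-0.9804,-0.0922,-0.1743) = (-0.9023, 0.3660, 0.2277).
Converting back: φ = atan2(z, √(x²+y²)) = 13.16°, λ = atan2(y, x) = 157.92°.

13.16°, 157.92°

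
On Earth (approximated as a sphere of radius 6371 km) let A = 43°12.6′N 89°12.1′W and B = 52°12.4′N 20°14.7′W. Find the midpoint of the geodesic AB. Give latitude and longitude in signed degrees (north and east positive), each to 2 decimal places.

Central angle δ = 0.7934 rad. Interpolating on the sphere with fraction f = 0.5:
P = [sin((1−f)δ)·A + sin(fδ)·B] / sin δ = 0.5421·A + 0.5421·B in Cartesian coordinates,
giving P = (0.3172, -0.5100, 0.7995), i.e. latitude 53.09°, longitude -58.12°.

53.09°, -58.12°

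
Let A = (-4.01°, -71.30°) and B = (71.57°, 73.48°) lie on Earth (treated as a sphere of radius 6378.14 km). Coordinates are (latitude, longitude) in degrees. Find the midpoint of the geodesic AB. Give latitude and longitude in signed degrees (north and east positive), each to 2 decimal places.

Central angle δ = 1.9007 rad. Interpolating on the sphere with fraction f = 0.5:
P = [sin((1−f)δ)·A + sin(fδ)·B] / sin δ = 0.8600·A + 0.8600·B in Cartesian coordinates,
giving P = (0.3524, -0.5520, 0.7558), i.e. latitude 49.09°, longitude -57.45°.

49.09°, -57.45°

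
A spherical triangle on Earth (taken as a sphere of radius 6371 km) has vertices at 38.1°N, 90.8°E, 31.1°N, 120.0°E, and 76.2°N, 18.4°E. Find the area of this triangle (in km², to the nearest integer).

7715065 km²

Side lengths (central angles): a = 1.0922, b = 0.8553, c = 0.4349 rad; semiperimeter s = 1.1912.
By l'Huilier's theorem, tan(E/4) = √[tan(s/2) tan((s−a)/2) tan((s−b)/2) tan((s−c)/2)], giving spherical excess E = 0.1901 rad.
Area = E·R² = 0.1901 × (6371)² ≈ 7715065 km².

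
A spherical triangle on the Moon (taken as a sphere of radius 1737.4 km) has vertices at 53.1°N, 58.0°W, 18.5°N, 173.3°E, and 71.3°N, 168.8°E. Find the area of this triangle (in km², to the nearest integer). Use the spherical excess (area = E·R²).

1109735 km²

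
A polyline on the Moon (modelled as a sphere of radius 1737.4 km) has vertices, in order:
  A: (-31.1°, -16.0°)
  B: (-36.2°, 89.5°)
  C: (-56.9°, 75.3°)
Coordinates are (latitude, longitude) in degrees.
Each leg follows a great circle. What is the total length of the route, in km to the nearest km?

3210 km

Leg A→B: central angle 1.4501 rad, distance 2519.4 km.
Leg B→C: central angle 0.3976 rad, distance 690.9 km.
Total: 2519.4 + 690.9 ≈ 3210 km.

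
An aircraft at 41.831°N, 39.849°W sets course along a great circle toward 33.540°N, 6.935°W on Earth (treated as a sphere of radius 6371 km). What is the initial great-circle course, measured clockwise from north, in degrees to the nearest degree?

97°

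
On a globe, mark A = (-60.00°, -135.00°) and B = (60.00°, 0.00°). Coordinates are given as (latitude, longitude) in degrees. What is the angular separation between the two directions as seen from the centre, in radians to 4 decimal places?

2.7565 rad

With latitudes φ₁ = -60.000°, φ₂ = 60.000° and longitude difference Δλ = 135.000°:
Haversine: a = sin²(Δφ/2) + cos φ₁ cos φ₂ sin²(Δλ/2) = 0.7500 + (0.5000)(0.5000)(0.8536) = 0.96339.
Central angle c = 2·arcsin(√a) = 2.75653 rad.
So the angular separation is 2.7565 rad.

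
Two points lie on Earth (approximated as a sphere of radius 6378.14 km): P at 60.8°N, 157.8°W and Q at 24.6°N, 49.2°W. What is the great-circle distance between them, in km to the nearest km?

With latitudes φ₁ = 60.800°, φ₂ = 24.600° and longitude difference Δλ = 108.600°:
cos c = sin φ₁ sin φ₂ + cos φ₁ cos φ₂ cos Δλ = (0.8729)(0.4163) + (0.4879)(0.9092)(-0.3190) = 0.22190,
so c = arccos(0.22190) = 1.34704 rad.
Distance = R·c = 6378.14 × 1.3470 ≈ 8592 km.

8592 km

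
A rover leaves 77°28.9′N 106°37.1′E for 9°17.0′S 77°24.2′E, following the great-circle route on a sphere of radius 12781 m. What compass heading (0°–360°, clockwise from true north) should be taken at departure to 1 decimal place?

208.8°

Δλ = -29.215° = -0.5099 rad.
y = sin Δλ · cos φ₂ = (-0.4881)(0.9869) = -0.4817
x = cos φ₁ sin φ₂ − sin φ₁ cos φ₂ cos Δλ = (0.2168)(-0.1613) − (0.9762)(0.9869)(0.8728) = -0.8759
θ = atan2(y, x) = -151.19°; adding 360° gives 208.8°.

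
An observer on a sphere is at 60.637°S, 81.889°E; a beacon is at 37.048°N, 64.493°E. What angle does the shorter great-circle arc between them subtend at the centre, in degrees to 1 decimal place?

98.7°

With latitudes φ₁ = -60.637°, φ₂ = 37.048° and longitude difference Δλ = -17.396°:
Haversine: a = sin²(Δφ/2) + cos φ₁ cos φ₂ sin²(Δλ/2) = 0.5669 + (0.4903)(0.7981)(0.0229) = 0.57581.
Central angle c = 2·arcsin(√a) = 1.72301 rad.
So the angular separation is 98.7°.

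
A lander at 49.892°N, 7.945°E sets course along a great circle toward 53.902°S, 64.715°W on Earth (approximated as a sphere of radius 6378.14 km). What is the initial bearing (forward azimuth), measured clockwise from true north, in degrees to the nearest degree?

221°

With φ₁ = 0.8708, φ₂ = -0.9408, Δλ = -1.2682 rad, the forward-azimuth formula gives
θ = atan2( sin Δλ cos φ₂ , cos φ₁ sin φ₂ − sin φ₁ cos φ₂ cos Δλ ) = atan2(-0.5624, -0.6548) = -139.34°.
Adding 360° brings this into [0°, 360°): 221°.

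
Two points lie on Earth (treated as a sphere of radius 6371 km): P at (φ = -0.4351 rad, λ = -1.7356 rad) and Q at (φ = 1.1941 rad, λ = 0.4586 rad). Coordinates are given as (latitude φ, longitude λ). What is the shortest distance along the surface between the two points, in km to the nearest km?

In radians: φ₁ = -0.4351, φ₂ = 1.1941, Δλ = 125.718° = 2.1942 rad.
cos c = sin φ₁ sin φ₂ + cos φ₁ cos φ₂ cos Δλ = (-0.4215)(0.9299) + (0.9068)(0.3679)(-0.5838) = -0.58669,
so c = arccos(-0.58669) = 2.19776 rad.
Distance = R·c = 6371 × 2.1978 ≈ 14002 km.

14002 km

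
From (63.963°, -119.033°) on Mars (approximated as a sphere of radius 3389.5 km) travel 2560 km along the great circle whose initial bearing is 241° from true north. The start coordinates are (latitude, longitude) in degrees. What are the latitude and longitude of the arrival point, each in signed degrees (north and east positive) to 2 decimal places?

30.55°, -163.16°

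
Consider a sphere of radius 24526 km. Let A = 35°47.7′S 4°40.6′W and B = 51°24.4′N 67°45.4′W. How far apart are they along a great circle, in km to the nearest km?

44169 km

In radians: φ₁ = -0.6247, φ₂ = 0.8972, Δλ = -63.080° = -1.1010 rad.
Haversine: a = sin²(Δφ/2) + cos φ₁ cos φ₂ sin²(Δλ/2) = 0.4756 + (0.8111)(0.6238)(0.2736) = 0.61404.
Central angle c = 2·arcsin(√a) = 1.80089 rad.
Distance = R·c = 24526 × 1.8009 ≈ 44169 km.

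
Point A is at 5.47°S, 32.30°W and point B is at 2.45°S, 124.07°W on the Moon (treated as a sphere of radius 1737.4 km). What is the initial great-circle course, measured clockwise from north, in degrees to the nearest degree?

Δλ = -91.770° = -1.6017 rad.
y = sin Δλ · cos φ₂ = (-0.9995)(0.9991) = -0.9986
x = cos φ₁ sin φ₂ − sin φ₁ cos φ₂ cos Δλ = (0.9954)(-0.0427) − (-0.0953)(0.9991)(-0.0309) = -0.0455
θ = atan2(y, x) = -92.61°; adding 360° gives 267°.

267°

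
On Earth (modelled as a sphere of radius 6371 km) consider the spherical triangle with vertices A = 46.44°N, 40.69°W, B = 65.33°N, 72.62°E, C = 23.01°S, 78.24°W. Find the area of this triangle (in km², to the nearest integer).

Side lengths (central angles): a = 2.3334, b = 1.3494, c = 0.9948 rad; semiperimeter s = 2.3387.
By l'Huilier's theorem, tan(E/4) = √[tan(s/2) tan((s−a)/2) tan((s−b)/2) tan((s−c)/2)], giving spherical excess E = 0.2088 rad.
Area = E·R² = 0.2088 × (6371)² ≈ 8473452 km².

8473452 km²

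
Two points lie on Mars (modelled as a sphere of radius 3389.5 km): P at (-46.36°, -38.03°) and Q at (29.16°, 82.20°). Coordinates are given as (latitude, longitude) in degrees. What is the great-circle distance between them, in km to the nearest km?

With latitudes φ₁ = -46.360°, φ₂ = 29.160° and longitude difference Δλ = 120.230°:
Haversine: a = sin²(Δφ/2) + cos φ₁ cos φ₂ sin²(Δλ/2) = 0.3750 + (0.6901)(0.8733)(0.7517) = 0.82802.
Central angle c = 2·arcsin(√a) = 2.28636 rad.
Distance = R·c = 3389.5 × 2.2864 ≈ 7750 km.

7750 km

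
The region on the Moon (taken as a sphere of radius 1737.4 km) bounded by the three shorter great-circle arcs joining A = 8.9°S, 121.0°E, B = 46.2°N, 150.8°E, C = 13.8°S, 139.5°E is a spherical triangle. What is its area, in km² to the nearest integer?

Side lengths (central angles): a = 1.0622, b = 0.3278, c = 1.0682 rad; semiperimeter s = 1.2291.
By l'Huilier's theorem, tan(E/4) = √[tan(s/2) tan((s−a)/2) tan((s−b)/2) tan((s−c)/2)], giving spherical excess E = 0.1918 rad.
Area = E·R² = 0.1918 × (1737.4)² ≈ 578882 km².

578882 km²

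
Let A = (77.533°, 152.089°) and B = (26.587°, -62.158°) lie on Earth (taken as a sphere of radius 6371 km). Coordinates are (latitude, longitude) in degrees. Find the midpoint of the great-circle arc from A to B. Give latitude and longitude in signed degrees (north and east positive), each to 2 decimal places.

62.98°, -71.79°

The central angle between A and B is δ = 1.2897 rad.
With f = 0.5, the slerp weights are sin((1−f)δ)/sin δ = 0.6256 and sin(fδ)/sin δ = 0.6256.
Weighted sum of the unit vectors: (0.6256)·(-0.1908,0.1011,0.9764) + (0.6256)·(0.4176,-0.7907,0.4476) = (0.1419, -0.4315, 0.8909).
Converting back: φ = atan2(z, √(x²+y²)) = 62.98°, λ = atan2(y, x) = -71.79°.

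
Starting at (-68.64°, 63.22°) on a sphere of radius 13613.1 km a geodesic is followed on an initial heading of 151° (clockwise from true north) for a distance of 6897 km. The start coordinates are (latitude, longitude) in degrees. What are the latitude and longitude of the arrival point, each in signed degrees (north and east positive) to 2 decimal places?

-75.67°, 171.30°

Angular distance δ = d/R = 6897/13613.1 = 0.50664 rad; initial bearing θ = 2.6354 rad.
sin φ₂ = sin φ₁ cos δ + cos φ₁ sin δ cos θ = (-0.9313)(0.8744) + (0.3642)(0.4852)(-0.8746) = -0.9689, so φ₂ = -75.67°.
Δλ = atan2(sin θ sin δ cos φ₁, cos δ − sin φ₁ sin φ₂) = atan2(0.0857, -0.0280) = 108.076°.
λ₂ = 63.220° + 108.076° = 171.30°.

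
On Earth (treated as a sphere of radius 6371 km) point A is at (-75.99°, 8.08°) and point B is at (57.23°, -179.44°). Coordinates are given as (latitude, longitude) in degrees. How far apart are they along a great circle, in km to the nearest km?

17907 km

In radians: φ₁ = -1.3263, φ₂ = 0.9989, Δλ = 172.480° = 3.0103 rad.
Haversine: a = sin²(Δφ/2) + cos φ₁ cos φ₂ sin²(Δλ/2) = 0.8424 + (0.2421)(0.5413)(0.9957) = 0.97287.
Central angle c = 2·arcsin(√a) = 2.81068 rad.
Distance = R·c = 6371 × 2.8107 ≈ 17907 km.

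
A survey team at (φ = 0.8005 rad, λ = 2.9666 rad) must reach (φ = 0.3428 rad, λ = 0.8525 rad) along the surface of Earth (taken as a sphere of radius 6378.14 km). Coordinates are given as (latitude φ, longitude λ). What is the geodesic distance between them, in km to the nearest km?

10644 km

With latitudes φ₁ = 45.865°, φ₂ = 19.641° and longitude difference Δλ = -121.129°:
cos c = sin φ₁ sin φ₂ + cos φ₁ cos φ₂ cos Δλ = (0.7177)(0.3361) + (0.6963)(0.9418)(-0.5170) = -0.09780,
so c = arccos(-0.09780) = 1.66876 rad.
Distance = R·c = 6378.14 × 1.6688 ≈ 10644 km.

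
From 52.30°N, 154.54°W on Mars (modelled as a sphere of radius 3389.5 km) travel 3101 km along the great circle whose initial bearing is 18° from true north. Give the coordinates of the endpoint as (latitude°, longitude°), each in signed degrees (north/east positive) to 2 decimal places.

70.64°, -22.17°

Angular distance δ = d/R = 3101/3389.5 = 0.91488 rad; initial bearing θ = 0.3142 rad.
sin φ₂ = sin φ₁ cos δ + cos φ₁ sin δ cos θ = (0.7912)(0.6099) + (0.6115)(0.7925)(0.9511) = 0.9435, so φ₂ = 70.64°.
Δλ = atan2(sin θ sin δ cos φ₁, cos δ − sin φ₁ sin φ₂) = atan2(0.1498, -0.1366) = 132.371°.
λ₂ = -154.540° + 132.371° = -22.17°.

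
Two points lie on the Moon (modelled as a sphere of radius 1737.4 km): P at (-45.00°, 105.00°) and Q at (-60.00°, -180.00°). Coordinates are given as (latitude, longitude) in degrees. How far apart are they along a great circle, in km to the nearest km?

In radians: φ₁ = -0.7854, φ₂ = -1.0472, Δλ = 75.000° = 1.3090 rad.
cos c = sin φ₁ sin φ₂ + cos φ₁ cos φ₂ cos Δλ = (-0.7071)(-0.8660) + (0.7071)(0.5000)(0.2588) = 0.70388,
so c = arccos(0.70388) = 0.78995 rad.
Distance = R·c = 1737.4 × 0.7900 ≈ 1372 km.

1372 km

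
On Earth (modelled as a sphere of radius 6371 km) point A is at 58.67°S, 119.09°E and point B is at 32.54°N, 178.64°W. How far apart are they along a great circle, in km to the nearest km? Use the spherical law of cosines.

With latitudes φ₁ = -58.670°, φ₂ = 32.540° and longitude difference Δλ = 62.270°:
cos c = sin φ₁ sin φ₂ + cos φ₁ cos φ₂ cos Δλ = (-0.8542)(0.5379) + (0.5200)(0.8430)(0.4653) = -0.25549,
so c = arccos(-0.25549) = 1.82916 rad.
Distance = R·c = 6371 × 1.8292 ≈ 11654 km.

11654 km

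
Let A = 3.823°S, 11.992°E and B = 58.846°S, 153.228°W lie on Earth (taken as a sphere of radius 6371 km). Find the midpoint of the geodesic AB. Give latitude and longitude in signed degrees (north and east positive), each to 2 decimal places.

-60.84°, -2.86°

The central angle between A and B is δ = 2.0287 rad.
With f = 0.5, the slerp weights are sin((1−f)δ)/sin δ = 0.9466 and sin(fδ)/sin δ = 0.9466.
Weighted sum of the unit vectors: (0.9466)·(0.9760,0.2073,-0.0667) + (0.9466)·(-0.4619,-0.2330,-0.8558) = (0.4867, -0.0243, -0.8732).
Converting back: φ = atan2(z, √(x²+y²)) = -60.84°, λ = atan2(y, x) = -2.86°.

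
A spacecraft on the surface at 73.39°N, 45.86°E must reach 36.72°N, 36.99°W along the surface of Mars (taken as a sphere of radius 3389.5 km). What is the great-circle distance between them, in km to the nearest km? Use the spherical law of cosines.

3137 km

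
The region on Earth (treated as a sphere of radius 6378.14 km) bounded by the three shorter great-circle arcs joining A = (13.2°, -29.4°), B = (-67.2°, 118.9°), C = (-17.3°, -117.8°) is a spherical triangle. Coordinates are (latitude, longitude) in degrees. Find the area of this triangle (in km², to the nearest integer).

84500847 km²

Side lengths (central angles): a = 1.4997, b = 1.6128, c = 2.1312 rad; semiperimeter s = 2.6218.
By l'Huilier's theorem, tan(E/4) = √[tan(s/2) tan((s−a)/2) tan((s−b)/2) tan((s−c)/2)], giving spherical excess E = 2.0772 rad.
Area = E·R² = 2.0772 × (6378.14)² ≈ 84500847 km².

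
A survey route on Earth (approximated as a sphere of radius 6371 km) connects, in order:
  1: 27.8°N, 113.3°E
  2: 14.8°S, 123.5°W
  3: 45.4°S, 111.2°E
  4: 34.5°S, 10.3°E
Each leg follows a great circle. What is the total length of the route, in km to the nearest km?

Leg 1→2: central angle 2.1987 rad, distance 14007.8 km.
Leg 2→3: central angle 1.7828 rad, distance 11358.1 km.
Leg 3→4: central angle 1.2725 rad, distance 8107.2 km.
Total: 14007.8 + 11358.1 + 8107.2 ≈ 33473 km.

33473 km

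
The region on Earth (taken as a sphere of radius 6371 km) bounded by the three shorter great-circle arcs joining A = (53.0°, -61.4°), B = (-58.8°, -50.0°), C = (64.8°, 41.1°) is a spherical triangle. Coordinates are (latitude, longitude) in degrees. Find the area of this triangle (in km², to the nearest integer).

Side lengths (central angles): a = 2.4626, b = 0.8404, c = 1.9579 rad; semiperimeter s = 2.6304.
By l'Huilier's theorem, tan(E/4) = √[tan(s/2) tan((s−a)/2) tan((s−b)/2) tan((s−c)/2)], giving spherical excess E = 1.4340 rad.
Area = E·R² = 1.4340 × (6371)² ≈ 58204057 km².

58204057 km²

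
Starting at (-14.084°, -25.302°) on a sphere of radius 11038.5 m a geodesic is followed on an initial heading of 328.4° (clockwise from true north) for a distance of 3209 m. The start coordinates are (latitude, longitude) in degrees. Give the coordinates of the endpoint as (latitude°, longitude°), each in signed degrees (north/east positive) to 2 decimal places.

0.21°, -33.94°

Angular distance δ = d/R = 3209/11038.5 = 0.29071 rad; initial bearing θ = 5.7317 rad.
sin φ₂ = sin φ₁ cos δ + cos φ₁ sin δ cos θ = (-0.2433)(0.9580) + (0.9699)(0.2866)(0.8517) = 0.0037, so φ₂ = 0.21°.
Δλ = atan2(sin θ sin δ cos φ₁, cos δ − sin φ₁ sin φ₂) = atan2(-0.1457, 0.9589) = -8.638°.
λ₂ = -25.302° − 8.638° = -33.94°.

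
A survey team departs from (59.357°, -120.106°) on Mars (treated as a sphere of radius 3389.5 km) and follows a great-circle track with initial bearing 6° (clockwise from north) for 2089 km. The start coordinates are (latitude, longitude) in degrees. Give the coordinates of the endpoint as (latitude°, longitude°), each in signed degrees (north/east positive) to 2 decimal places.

84.31°, 22.37°

Angular distance δ = d/R = 2089/3389.5 = 0.61632 rad; initial bearing θ = 0.1047 rad.
sin φ₂ = sin φ₁ cos δ + cos φ₁ sin δ cos θ = (0.8604)(0.8160) + (0.5097)(0.5780)(0.9945) = 0.9951, so φ₂ = 84.31°.
Δλ = atan2(sin θ sin δ cos φ₁, cos δ − sin φ₁ sin φ₂) = atan2(0.0308, -0.0401) = 142.478°.
λ₂ = -120.106° + 142.478° = 22.37°.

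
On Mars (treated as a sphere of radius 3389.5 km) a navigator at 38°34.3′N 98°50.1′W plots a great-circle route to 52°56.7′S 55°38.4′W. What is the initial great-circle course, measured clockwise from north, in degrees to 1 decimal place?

155.3°

With φ₁ = 0.6732, φ₂ = -0.9241, Δλ = 0.7539 rad, the forward-azimuth formula gives
θ = atan2( sin Δλ cos φ₂ , cos φ₁ sin φ₂ − sin φ₁ cos φ₂ cos Δλ ) = atan2(0.4125, -0.8978) = 155.33°.
So the initial bearing is 155.3°.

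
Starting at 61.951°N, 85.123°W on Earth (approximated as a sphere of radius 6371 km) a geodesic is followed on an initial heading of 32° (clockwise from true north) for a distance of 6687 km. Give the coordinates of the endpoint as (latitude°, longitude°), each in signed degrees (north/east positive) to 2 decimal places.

51.74°, 46.96°

Angular distance δ = d/R = 6687/6371 = 1.04960 rad; initial bearing θ = 0.5585 rad.
sin φ₂ = sin φ₁ cos δ + cos φ₁ sin δ cos θ = (0.8825)(0.4979) + (0.4702)(0.8672)(0.8480) = 0.7853, so φ₂ = 51.74°.
Δλ = atan2(sin θ sin δ cos φ₁, cos δ − sin φ₁ sin φ₂) = atan2(0.2161, -0.1951) = 132.079°.
λ₂ = -85.123° + 132.079° = 46.96°.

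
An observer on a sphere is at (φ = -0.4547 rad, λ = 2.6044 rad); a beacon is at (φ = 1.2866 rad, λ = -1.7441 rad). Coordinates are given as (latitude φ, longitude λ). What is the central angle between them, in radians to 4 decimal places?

2.1074 rad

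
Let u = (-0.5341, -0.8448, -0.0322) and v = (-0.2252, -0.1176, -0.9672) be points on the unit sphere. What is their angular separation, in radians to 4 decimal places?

1.3173 rad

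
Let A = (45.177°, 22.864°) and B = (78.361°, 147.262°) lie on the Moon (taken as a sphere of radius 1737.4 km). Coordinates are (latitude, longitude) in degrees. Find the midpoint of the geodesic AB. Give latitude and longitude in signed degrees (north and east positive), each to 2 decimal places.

Central angle δ = 0.9092 rad. Interpolating on the sphere with fraction f = 0.5:
P = [sin((1−f)δ)·A + sin(fδ)·B] / sin δ = 0.5565·A + 0.5565·B in Cartesian coordinates,
giving P = (0.2670, 0.2131, 0.9398), i.e. latitude 70.02°, longitude 38.60°.

70.02°, 38.60°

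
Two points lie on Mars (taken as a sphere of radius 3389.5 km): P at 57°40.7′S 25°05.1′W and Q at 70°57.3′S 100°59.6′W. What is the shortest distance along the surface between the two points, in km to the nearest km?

1936 km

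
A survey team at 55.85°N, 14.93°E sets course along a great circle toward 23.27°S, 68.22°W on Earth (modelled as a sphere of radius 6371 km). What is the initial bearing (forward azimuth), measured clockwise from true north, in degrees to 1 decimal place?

251.1°

With φ₁ = 0.9748, φ₂ = -0.4061, Δλ = -1.4512 rad, the forward-azimuth formula gives
θ = atan2( sin Δλ cos φ₂ , cos φ₁ sin φ₂ − sin φ₁ cos φ₂ cos Δλ ) = atan2(-0.9121, -0.3124) = -108.91°.
Adding 360° brings this into [0°, 360°): 251.1°.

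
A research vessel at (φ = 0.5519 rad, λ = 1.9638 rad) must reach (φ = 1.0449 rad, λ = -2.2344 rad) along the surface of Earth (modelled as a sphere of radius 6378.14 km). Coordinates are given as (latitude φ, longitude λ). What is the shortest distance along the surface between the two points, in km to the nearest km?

Let φ₁ = 0.5519 rad, φ₂ = 1.0449 rad, and Δλ = 2.0850 rad.
Haversine: a = sin²(Δφ/2) + cos φ₁ cos φ₂ sin²(Δλ/2) = 0.0595 + (0.8515)(0.5020)(0.7459) = 0.37839.
Central angle c = 2·arcsin(√a) = 1.32511 rad.
Distance = R·c = 6378.14 × 1.3251 ≈ 8452 km.

8452 km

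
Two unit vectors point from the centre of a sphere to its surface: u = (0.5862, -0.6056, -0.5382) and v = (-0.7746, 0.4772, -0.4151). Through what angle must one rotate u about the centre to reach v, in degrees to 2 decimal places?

u·v = -0.5197; |u| = 1.0000, |v| = 1.0000.
cos θ = (u·v)/(|u||v|) = -0.5196, so θ = 121.31°.

121.31°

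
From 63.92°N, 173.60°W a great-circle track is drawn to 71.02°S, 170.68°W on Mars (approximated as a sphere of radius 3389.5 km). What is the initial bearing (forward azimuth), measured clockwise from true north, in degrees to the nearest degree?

179°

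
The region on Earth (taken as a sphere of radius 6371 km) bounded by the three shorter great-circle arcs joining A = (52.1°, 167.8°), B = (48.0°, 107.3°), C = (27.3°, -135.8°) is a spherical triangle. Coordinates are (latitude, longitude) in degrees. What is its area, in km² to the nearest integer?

2685195 km²

Side lengths (central angles): a = 1.4989, b = 0.8447, c = 0.6619 rad; semiperimeter s = 1.5027.
By l'Huilier's theorem, tan(E/4) = √[tan(s/2) tan((s−a)/2) tan((s−b)/2) tan((s−c)/2)], giving spherical excess E = 0.0662 rad.
Area = E·R² = 0.0662 × (6371)² ≈ 2685195 km².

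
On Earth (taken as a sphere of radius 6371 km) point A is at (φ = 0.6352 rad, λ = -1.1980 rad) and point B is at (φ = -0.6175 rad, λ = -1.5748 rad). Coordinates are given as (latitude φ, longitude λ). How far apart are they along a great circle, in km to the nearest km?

8287 km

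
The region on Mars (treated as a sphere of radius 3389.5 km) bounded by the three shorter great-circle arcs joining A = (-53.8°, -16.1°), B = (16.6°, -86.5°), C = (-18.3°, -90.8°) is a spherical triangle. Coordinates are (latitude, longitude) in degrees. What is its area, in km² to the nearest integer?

3937668 km²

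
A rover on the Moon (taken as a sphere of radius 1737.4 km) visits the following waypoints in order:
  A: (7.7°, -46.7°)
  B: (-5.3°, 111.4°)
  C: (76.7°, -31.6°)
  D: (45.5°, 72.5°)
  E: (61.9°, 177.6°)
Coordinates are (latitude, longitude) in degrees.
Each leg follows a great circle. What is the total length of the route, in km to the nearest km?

Leg A→B: central angle 2.7596 rad, distance 4794.5 km.
Leg B→C: central angle 1.8471 rad, distance 3209.2 km.
Leg C→D: central angle 0.8568 rad, distance 1488.7 km.
Leg D→E: central angle 0.9966 rad, distance 1731.5 km.
Total: 4794.5 + 3209.2 + 1488.7 + 1731.5 ≈ 11224 km.

11224 km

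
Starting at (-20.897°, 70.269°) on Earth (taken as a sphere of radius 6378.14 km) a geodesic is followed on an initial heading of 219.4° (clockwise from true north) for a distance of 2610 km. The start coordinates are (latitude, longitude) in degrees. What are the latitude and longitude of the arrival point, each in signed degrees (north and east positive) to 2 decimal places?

-37.91°, 51.60°

Angular distance δ = d/R = 2610/6378.14 = 0.40921 rad; initial bearing θ = 3.8293 rad.
sin φ₂ = sin φ₁ cos δ + cos φ₁ sin δ cos θ = (-0.3567)(0.9174) + (0.9342)(0.3979)(-0.7727) = -0.6145, so φ₂ = -37.91°.
Δλ = atan2(sin θ sin δ cos φ₁, cos δ − sin φ₁ sin φ₂) = atan2(-0.2359, 0.6983) = -18.670°.
λ₂ = 70.269° − 18.670° = 51.60°.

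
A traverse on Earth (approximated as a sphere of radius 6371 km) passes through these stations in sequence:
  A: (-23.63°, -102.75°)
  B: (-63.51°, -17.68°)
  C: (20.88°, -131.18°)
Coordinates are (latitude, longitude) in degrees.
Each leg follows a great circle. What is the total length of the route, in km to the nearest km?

20663 km

Leg A→B: central angle 1.1660 rad, distance 7428.4 km.
Leg B→C: central angle 2.0774 rad, distance 13234.8 km.
Total: 7428.4 + 13234.8 ≈ 20663 km.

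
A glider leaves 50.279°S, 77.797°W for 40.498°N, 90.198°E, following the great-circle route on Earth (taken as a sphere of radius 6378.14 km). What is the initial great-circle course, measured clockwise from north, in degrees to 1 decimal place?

134.8°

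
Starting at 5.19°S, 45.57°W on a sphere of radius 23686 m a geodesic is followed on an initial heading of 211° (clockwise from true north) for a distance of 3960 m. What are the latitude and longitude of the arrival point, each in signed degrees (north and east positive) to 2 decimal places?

Angular distance δ = d/R = 3960/23686 = 0.16719 rad; initial bearing θ = 3.6826 rad.
sin φ₂ = sin φ₁ cos δ + cos φ₁ sin δ cos θ = (-0.0905)(0.9861) + (0.9959)(0.1664)(-0.8572) = -0.2313, so φ₂ = -13.37°.
Δλ = atan2(sin θ sin δ cos φ₁, cos δ − sin φ₁ sin φ₂) = atan2(-0.0854, 0.9651) = -5.054°.
λ₂ = -45.570° − 5.054° = -50.62°.

-13.37°, -50.62°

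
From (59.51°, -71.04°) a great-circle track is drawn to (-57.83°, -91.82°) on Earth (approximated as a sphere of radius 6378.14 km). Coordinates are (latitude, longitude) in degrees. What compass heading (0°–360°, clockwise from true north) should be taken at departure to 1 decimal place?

192.4°

With φ₁ = 1.0386, φ₂ = -1.0093, Δλ = -0.3627 rad, the forward-azimuth formula gives
θ = atan2( sin Δλ cos φ₂ , cos φ₁ sin φ₂ − sin φ₁ cos φ₂ cos Δλ ) = atan2(-0.1889, -0.8585) = -167.59°.
Adding 360° brings this into [0°, 360°): 192.4°.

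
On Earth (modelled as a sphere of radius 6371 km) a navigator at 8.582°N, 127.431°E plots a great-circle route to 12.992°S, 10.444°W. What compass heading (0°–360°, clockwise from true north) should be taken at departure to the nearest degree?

Δλ = -137.875° = -2.4064 rad.
y = sin Δλ · cos φ₂ = (-0.6708)(0.9744) = -0.6536
x = cos φ₁ sin φ₂ − sin φ₁ cos φ₂ cos Δλ = (0.9888)(-0.2248) − (0.1492)(0.9744)(-0.7417) = -0.1145
θ = atan2(y, x) = -99.93°; adding 360° gives 260°.

260°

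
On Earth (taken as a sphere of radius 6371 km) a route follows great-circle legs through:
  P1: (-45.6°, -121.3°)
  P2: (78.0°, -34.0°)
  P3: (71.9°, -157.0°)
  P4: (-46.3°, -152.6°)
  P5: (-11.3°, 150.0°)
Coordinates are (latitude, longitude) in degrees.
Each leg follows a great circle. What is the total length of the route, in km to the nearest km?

37599 km

Leg P1→P2: central angle 2.3351 rad, distance 14876.7 km.
Leg P2→P3: central angle 0.4633 rad, distance 2951.9 km.
Leg P3→P4: central angle 2.0637 rad, distance 13147.8 km.
Leg P4→P5: central angle 1.0395 rad, distance 6622.5 km.
Total: 14876.7 + 2951.9 + 13147.8 + 6622.5 ≈ 37599 km.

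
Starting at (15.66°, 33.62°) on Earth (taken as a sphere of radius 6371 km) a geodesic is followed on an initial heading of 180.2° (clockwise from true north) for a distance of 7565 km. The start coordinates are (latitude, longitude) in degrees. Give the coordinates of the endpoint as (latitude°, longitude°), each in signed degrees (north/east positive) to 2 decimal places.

-52.37°, 33.32°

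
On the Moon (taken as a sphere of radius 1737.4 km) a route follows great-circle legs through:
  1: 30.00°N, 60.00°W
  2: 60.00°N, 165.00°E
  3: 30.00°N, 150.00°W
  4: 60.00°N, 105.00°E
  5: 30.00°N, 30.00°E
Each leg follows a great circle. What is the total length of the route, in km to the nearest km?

Leg 1→2: central angle 1.4436 rad, distance 2508.2 km.
Leg 2→3: central angle 0.7389 rad, distance 1283.8 km.
Leg 3→4: central angle 1.2441 rad, distance 2161.5 km.
Leg 4→5: central angle 0.9943 rad, distance 1727.5 km.
Total: 2508.2 + 1283.8 + 2161.5 + 1727.5 ≈ 7681 km.

7681 km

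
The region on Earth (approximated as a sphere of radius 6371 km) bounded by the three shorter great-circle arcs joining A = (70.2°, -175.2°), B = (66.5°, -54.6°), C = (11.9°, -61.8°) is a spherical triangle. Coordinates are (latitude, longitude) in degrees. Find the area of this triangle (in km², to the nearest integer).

9993881 km²

Side lengths (central angles): a = 0.9567, b = 1.5084, c = 0.6533 rad; semiperimeter s = 1.5592.
By l'Huilier's theorem, tan(E/4) = √[tan(s/2) tan((s−a)/2) tan((s−b)/2) tan((s−c)/2)], giving spherical excess E = 0.2462 rad.
Area = E·R² = 0.2462 × (6371)² ≈ 9993881 km².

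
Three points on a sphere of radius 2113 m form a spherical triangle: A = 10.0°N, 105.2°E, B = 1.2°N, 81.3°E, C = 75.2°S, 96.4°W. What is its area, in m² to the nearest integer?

2695584 m²

Side lengths (central angles): a = 1.8498, b = 1.9843, c = 0.4422 rad; semiperimeter s = 2.1382.
By l'Huilier's theorem, tan(E/4) = √[tan(s/2) tan((s−a)/2) tan((s−b)/2) tan((s−c)/2)], giving spherical excess E = 0.6037 rad.
Area = E·R² = 0.6037 × (2113)² ≈ 2695584 m².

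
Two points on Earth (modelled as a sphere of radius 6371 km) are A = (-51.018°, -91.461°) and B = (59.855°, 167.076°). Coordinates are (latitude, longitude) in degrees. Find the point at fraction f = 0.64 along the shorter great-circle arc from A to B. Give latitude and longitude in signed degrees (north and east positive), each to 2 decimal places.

The central angle between A and B is δ = 2.3965 rad.
With f = 0.64, the slerp weights are sin((1−f)δ)/sin δ = 1.1203 and sin(fδ)/sin δ = 1.4738.
Weighted sum of the unit vectors: (1.1203)·(-0.0160,-0.6289,-0.7773) + (1.4738)·(-0.4895,0.1123,0.8648) = (-0.7393, -0.5390, 0.4036).
Converting back: φ = atan2(z, √(x²+y²)) = 23.80°, λ = atan2(y, x) = -143.91°.

23.80°, -143.91°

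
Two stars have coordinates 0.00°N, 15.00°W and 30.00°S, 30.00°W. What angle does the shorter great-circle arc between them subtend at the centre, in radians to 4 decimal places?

0.5799 rad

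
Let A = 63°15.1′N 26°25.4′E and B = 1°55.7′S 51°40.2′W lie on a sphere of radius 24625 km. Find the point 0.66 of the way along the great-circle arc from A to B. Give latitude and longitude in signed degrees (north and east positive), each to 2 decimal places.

24.24°, -37.94°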